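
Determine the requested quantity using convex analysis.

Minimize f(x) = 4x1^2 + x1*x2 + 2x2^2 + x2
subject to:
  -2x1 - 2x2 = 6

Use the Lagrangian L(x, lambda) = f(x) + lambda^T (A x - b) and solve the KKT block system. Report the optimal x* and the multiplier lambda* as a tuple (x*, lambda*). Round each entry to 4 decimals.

Form the Lagrangian:
  L(x, lambda) = (1/2) x^T Q x + c^T x + lambda^T (A x - b)
Stationarity (grad_x L = 0): Q x + c + A^T lambda = 0.
Primal feasibility: A x = b.

This gives the KKT block system:
  [ Q   A^T ] [ x     ]   [-c ]
  [ A    0  ] [ lambda ] = [ b ]

Solving the linear system:
  x*      = (-0.8, -2.2)
  lambda* = (-4.3)
  f(x*)   = 11.8

x* = (-0.8, -2.2), lambda* = (-4.3)


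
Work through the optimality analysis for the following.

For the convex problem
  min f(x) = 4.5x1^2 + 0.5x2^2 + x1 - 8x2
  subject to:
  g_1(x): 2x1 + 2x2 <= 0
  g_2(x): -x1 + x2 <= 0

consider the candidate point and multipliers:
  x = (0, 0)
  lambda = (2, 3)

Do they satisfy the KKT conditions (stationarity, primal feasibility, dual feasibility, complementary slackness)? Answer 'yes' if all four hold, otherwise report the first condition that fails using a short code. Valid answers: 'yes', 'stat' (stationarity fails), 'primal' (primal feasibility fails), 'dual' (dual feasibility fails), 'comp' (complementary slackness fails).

Gradient of f: grad f(x) = Q x + c = (1, -8)
Constraint values g_i(x) = a_i^T x - b_i:
  g_1((0, 0)) = 0
  g_2((0, 0)) = 0
Stationarity residual: grad f(x) + sum_i lambda_i a_i = (2, -1)
  -> stationarity FAILS
Primal feasibility (all g_i <= 0): OK
Dual feasibility (all lambda_i >= 0): OK
Complementary slackness (lambda_i * g_i(x) = 0 for all i): OK

Verdict: the first failing condition is stationarity -> stat.

stat


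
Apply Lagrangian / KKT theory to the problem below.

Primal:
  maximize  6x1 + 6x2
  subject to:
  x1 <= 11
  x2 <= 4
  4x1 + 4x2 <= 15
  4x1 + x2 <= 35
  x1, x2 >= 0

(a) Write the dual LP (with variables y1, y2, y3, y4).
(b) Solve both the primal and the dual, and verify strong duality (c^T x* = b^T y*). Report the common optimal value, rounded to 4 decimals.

The standard primal-dual pair for 'max c^T x s.t. A x <= b, x >= 0' is:
  Dual:  min b^T y  s.t.  A^T y >= c,  y >= 0.

So the dual LP is:
  minimize  11y1 + 4y2 + 15y3 + 35y4
  subject to:
    y1 + 4y3 + 4y4 >= 6
    y2 + 4y3 + y4 >= 6
    y1, y2, y3, y4 >= 0

Solving the primal: x* = (3.75, 0).
  primal value c^T x* = 22.5.
Solving the dual: y* = (0, 0, 1.5, 0).
  dual value b^T y* = 22.5.
Strong duality: c^T x* = b^T y*. Confirmed.

22.5


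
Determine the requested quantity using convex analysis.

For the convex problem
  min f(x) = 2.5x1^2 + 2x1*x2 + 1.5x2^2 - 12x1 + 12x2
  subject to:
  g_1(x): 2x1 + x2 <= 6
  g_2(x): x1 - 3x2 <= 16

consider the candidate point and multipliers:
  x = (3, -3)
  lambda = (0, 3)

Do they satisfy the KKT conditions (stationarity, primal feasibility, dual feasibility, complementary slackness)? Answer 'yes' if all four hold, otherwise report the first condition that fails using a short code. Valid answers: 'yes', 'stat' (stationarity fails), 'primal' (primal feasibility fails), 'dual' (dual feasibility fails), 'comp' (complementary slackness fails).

Gradient of f: grad f(x) = Q x + c = (-3, 9)
Constraint values g_i(x) = a_i^T x - b_i:
  g_1((3, -3)) = -3
  g_2((3, -3)) = -4
Stationarity residual: grad f(x) + sum_i lambda_i a_i = (0, 0)
  -> stationarity OK
Primal feasibility (all g_i <= 0): OK
Dual feasibility (all lambda_i >= 0): OK
Complementary slackness (lambda_i * g_i(x) = 0 for all i): FAILS

Verdict: the first failing condition is complementary_slackness -> comp.

comp


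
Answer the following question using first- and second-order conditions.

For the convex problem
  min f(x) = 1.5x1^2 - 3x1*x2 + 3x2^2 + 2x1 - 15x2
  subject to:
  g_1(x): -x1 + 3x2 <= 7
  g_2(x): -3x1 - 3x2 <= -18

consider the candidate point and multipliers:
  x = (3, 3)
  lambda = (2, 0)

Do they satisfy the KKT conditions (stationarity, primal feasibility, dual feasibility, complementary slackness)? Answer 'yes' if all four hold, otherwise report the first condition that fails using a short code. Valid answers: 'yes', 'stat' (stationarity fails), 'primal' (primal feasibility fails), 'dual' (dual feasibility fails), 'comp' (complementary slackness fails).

Gradient of f: grad f(x) = Q x + c = (2, -6)
Constraint values g_i(x) = a_i^T x - b_i:
  g_1((3, 3)) = -1
  g_2((3, 3)) = 0
Stationarity residual: grad f(x) + sum_i lambda_i a_i = (0, 0)
  -> stationarity OK
Primal feasibility (all g_i <= 0): OK
Dual feasibility (all lambda_i >= 0): OK
Complementary slackness (lambda_i * g_i(x) = 0 for all i): FAILS

Verdict: the first failing condition is complementary_slackness -> comp.

comp


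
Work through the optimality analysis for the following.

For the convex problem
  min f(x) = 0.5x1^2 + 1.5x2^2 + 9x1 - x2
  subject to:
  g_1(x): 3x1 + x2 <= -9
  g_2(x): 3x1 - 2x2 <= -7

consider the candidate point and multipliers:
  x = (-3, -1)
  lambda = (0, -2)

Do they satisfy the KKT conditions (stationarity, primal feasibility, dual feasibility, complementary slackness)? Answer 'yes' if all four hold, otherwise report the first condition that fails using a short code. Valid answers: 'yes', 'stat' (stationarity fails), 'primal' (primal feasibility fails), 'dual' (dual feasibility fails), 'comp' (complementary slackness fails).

Gradient of f: grad f(x) = Q x + c = (6, -4)
Constraint values g_i(x) = a_i^T x - b_i:
  g_1((-3, -1)) = -1
  g_2((-3, -1)) = 0
Stationarity residual: grad f(x) + sum_i lambda_i a_i = (0, 0)
  -> stationarity OK
Primal feasibility (all g_i <= 0): OK
Dual feasibility (all lambda_i >= 0): FAILS
Complementary slackness (lambda_i * g_i(x) = 0 for all i): OK

Verdict: the first failing condition is dual_feasibility -> dual.

dual


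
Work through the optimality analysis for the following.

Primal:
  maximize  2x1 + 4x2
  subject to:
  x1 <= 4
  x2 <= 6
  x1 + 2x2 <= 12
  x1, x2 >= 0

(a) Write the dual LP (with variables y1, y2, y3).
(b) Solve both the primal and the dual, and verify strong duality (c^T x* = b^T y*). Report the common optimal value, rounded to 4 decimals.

The standard primal-dual pair for 'max c^T x s.t. A x <= b, x >= 0' is:
  Dual:  min b^T y  s.t.  A^T y >= c,  y >= 0.

So the dual LP is:
  minimize  4y1 + 6y2 + 12y3
  subject to:
    y1 + y3 >= 2
    y2 + 2y3 >= 4
    y1, y2, y3 >= 0

Solving the primal: x* = (0, 6).
  primal value c^T x* = 24.
Solving the dual: y* = (0, 0, 2).
  dual value b^T y* = 24.
Strong duality: c^T x* = b^T y*. Confirmed.

24


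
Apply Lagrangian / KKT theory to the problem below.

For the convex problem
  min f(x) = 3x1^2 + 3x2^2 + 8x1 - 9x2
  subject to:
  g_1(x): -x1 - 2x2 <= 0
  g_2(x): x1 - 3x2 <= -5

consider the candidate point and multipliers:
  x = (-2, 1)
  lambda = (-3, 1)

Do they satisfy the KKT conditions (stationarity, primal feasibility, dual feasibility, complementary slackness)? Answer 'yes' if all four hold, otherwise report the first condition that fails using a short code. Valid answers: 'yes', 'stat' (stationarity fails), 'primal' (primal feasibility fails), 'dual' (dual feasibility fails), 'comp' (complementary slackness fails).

Gradient of f: grad f(x) = Q x + c = (-4, -3)
Constraint values g_i(x) = a_i^T x - b_i:
  g_1((-2, 1)) = 0
  g_2((-2, 1)) = 0
Stationarity residual: grad f(x) + sum_i lambda_i a_i = (0, 0)
  -> stationarity OK
Primal feasibility (all g_i <= 0): OK
Dual feasibility (all lambda_i >= 0): FAILS
Complementary slackness (lambda_i * g_i(x) = 0 for all i): OK

Verdict: the first failing condition is dual_feasibility -> dual.

dual


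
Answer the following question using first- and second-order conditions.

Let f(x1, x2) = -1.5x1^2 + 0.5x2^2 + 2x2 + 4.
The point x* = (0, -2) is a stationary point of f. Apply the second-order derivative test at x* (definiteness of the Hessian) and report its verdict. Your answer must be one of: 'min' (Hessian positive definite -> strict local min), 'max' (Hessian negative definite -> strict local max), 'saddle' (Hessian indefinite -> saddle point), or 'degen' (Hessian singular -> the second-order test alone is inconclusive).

Compute the Hessian H = grad^2 f:
  H = [[-3, 0], [0, 1]]
Verify stationarity: grad f(x*) = H x* + g = (0, 0).
Eigenvalues of H: -3, 1.
Eigenvalues have mixed signs, so H is indefinite -> x* is a saddle point.

saddle


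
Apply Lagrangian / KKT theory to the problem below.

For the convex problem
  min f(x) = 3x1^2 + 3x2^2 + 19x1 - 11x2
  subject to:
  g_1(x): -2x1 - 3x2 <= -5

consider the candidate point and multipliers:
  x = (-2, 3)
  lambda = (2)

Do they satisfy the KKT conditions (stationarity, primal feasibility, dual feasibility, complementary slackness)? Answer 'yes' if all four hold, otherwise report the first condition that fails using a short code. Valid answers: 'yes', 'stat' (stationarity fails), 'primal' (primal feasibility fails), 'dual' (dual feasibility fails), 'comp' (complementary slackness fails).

Gradient of f: grad f(x) = Q x + c = (7, 7)
Constraint values g_i(x) = a_i^T x - b_i:
  g_1((-2, 3)) = 0
Stationarity residual: grad f(x) + sum_i lambda_i a_i = (3, 1)
  -> stationarity FAILS
Primal feasibility (all g_i <= 0): OK
Dual feasibility (all lambda_i >= 0): OK
Complementary slackness (lambda_i * g_i(x) = 0 for all i): OK

Verdict: the first failing condition is stationarity -> stat.

stat


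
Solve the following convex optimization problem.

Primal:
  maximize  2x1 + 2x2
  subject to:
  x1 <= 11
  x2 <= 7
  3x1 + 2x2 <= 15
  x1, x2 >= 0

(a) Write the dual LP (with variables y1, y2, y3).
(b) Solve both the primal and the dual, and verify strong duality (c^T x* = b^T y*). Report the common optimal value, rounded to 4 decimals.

The standard primal-dual pair for 'max c^T x s.t. A x <= b, x >= 0' is:
  Dual:  min b^T y  s.t.  A^T y >= c,  y >= 0.

So the dual LP is:
  minimize  11y1 + 7y2 + 15y3
  subject to:
    y1 + 3y3 >= 2
    y2 + 2y3 >= 2
    y1, y2, y3 >= 0

Solving the primal: x* = (0.3333, 7).
  primal value c^T x* = 14.6667.
Solving the dual: y* = (0, 0.6667, 0.6667).
  dual value b^T y* = 14.6667.
Strong duality: c^T x* = b^T y*. Confirmed.

14.6667


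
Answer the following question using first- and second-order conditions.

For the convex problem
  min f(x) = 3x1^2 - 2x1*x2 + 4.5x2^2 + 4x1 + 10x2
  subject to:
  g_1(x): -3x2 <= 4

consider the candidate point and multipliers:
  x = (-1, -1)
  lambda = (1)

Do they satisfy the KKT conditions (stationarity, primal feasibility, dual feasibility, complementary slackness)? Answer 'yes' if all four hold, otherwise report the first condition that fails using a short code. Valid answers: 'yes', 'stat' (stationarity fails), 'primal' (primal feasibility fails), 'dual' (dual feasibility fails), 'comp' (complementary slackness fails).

Gradient of f: grad f(x) = Q x + c = (0, 3)
Constraint values g_i(x) = a_i^T x - b_i:
  g_1((-1, -1)) = -1
Stationarity residual: grad f(x) + sum_i lambda_i a_i = (0, 0)
  -> stationarity OK
Primal feasibility (all g_i <= 0): OK
Dual feasibility (all lambda_i >= 0): OK
Complementary slackness (lambda_i * g_i(x) = 0 for all i): FAILS

Verdict: the first failing condition is complementary_slackness -> comp.

comp


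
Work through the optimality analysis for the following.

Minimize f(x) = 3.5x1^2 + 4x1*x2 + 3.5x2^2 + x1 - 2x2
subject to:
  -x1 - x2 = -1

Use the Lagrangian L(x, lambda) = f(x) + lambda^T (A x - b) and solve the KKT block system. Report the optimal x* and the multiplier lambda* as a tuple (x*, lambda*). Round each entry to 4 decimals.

Form the Lagrangian:
  L(x, lambda) = (1/2) x^T Q x + c^T x + lambda^T (A x - b)
Stationarity (grad_x L = 0): Q x + c + A^T lambda = 0.
Primal feasibility: A x = b.

This gives the KKT block system:
  [ Q   A^T ] [ x     ]   [-c ]
  [ A    0  ] [ lambda ] = [ b ]

Solving the linear system:
  x*      = (0, 1)
  lambda* = (5)
  f(x*)   = 1.5

x* = (0, 1), lambda* = (5)


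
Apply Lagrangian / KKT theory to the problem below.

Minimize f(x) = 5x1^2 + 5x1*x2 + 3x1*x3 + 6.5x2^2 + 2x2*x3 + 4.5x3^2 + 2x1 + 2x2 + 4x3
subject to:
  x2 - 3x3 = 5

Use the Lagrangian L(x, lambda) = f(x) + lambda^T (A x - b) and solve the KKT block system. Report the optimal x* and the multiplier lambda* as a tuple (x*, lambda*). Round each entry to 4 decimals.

Form the Lagrangian:
  L(x, lambda) = (1/2) x^T Q x + c^T x + lambda^T (A x - b)
Stationarity (grad_x L = 0): Q x + c + A^T lambda = 0.
Primal feasibility: A x = b.

This gives the KKT block system:
  [ Q   A^T ] [ x     ]   [-c ]
  [ A    0  ] [ lambda ] = [ b ]

Solving the linear system:
  x*      = (0.1364, 0.2727, -1.5758)
  lambda* = (-3.0758)
  f(x*)   = 4.947

x* = (0.1364, 0.2727, -1.5758), lambda* = (-3.0758)


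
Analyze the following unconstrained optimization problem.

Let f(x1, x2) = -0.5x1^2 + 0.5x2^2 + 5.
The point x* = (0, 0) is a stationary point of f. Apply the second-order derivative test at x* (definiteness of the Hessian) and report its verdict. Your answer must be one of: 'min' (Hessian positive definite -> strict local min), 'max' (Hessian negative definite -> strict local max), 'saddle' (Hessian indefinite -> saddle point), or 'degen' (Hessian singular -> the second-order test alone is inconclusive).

Compute the Hessian H = grad^2 f:
  H = [[-1, 0], [0, 1]]
Verify stationarity: grad f(x*) = H x* + g = (0, 0).
Eigenvalues of H: -1, 1.
Eigenvalues have mixed signs, so H is indefinite -> x* is a saddle point.

saddle


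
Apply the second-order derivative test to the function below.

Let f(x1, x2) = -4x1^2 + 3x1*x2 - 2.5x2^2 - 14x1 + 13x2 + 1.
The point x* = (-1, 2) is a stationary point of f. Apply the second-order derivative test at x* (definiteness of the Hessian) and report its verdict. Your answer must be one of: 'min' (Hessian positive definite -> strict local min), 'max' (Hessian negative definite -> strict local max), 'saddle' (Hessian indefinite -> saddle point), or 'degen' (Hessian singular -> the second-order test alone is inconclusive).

Compute the Hessian H = grad^2 f:
  H = [[-8, 3], [3, -5]]
Verify stationarity: grad f(x*) = H x* + g = (0, 0).
Eigenvalues of H: -9.8541, -3.1459.
Both eigenvalues < 0, so H is negative definite -> x* is a strict local max.

max


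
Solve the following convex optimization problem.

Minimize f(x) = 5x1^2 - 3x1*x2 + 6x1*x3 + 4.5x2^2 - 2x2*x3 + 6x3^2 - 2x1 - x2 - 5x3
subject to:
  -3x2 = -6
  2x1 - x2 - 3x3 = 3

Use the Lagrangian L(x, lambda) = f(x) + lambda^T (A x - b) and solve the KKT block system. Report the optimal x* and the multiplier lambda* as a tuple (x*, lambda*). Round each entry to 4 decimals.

Form the Lagrangian:
  L(x, lambda) = (1/2) x^T Q x + c^T x + lambda^T (A x - b)
Stationarity (grad_x L = 0): Q x + c + A^T lambda = 0.
Primal feasibility: A x = b.

This gives the KKT block system:
  [ Q   A^T ] [ x     ]   [-c ]
  [ A    0  ] [ lambda ] = [ b ]

Solving the linear system:
  x*      = (1.6, 2, -0.6)
  lambda* = (5.2, -2.2)
  f(x*)   = 17.8

x* = (1.6, 2, -0.6), lambda* = (5.2, -2.2)


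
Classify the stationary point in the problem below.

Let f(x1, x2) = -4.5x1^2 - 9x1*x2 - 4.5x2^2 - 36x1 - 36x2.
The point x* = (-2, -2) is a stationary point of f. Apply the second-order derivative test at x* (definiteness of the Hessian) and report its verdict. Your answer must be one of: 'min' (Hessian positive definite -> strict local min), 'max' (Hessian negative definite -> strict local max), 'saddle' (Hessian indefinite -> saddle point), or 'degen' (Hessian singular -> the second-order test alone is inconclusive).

Compute the Hessian H = grad^2 f:
  H = [[-9, -9], [-9, -9]]
Verify stationarity: grad f(x*) = H x* + g = (0, 0).
Eigenvalues of H: -18, 0.
H has a zero eigenvalue (singular; negative semidefinite but not definite), so H is neither positive definite, negative definite, nor indefinite. The second-order test alone is inconclusive -> degen.
(Indeed, f is constant along the null direction of H through x*, so x* is not a strict local extremum.)

degen


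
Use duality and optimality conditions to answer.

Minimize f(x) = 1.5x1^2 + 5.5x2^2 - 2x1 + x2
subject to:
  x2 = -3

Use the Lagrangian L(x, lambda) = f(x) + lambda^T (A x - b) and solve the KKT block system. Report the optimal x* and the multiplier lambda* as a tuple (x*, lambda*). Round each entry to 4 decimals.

Form the Lagrangian:
  L(x, lambda) = (1/2) x^T Q x + c^T x + lambda^T (A x - b)
Stationarity (grad_x L = 0): Q x + c + A^T lambda = 0.
Primal feasibility: A x = b.

This gives the KKT block system:
  [ Q   A^T ] [ x     ]   [-c ]
  [ A    0  ] [ lambda ] = [ b ]

Solving the linear system:
  x*      = (0.6667, -3)
  lambda* = (32)
  f(x*)   = 45.8333

x* = (0.6667, -3), lambda* = (32)


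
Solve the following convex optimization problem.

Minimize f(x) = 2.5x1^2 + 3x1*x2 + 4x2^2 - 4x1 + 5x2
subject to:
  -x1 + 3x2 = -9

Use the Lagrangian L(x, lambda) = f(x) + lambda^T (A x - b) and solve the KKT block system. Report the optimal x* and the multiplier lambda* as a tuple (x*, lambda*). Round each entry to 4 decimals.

Form the Lagrangian:
  L(x, lambda) = (1/2) x^T Q x + c^T x + lambda^T (A x - b)
Stationarity (grad_x L = 0): Q x + c + A^T lambda = 0.
Primal feasibility: A x = b.

This gives the KKT block system:
  [ Q   A^T ] [ x     ]   [-c ]
  [ A    0  ] [ lambda ] = [ b ]

Solving the linear system:
  x*      = (2.4507, -2.1831)
  lambda* = (1.7042)
  f(x*)   = -2.6901

x* = (2.4507, -2.1831), lambda* = (1.7042)


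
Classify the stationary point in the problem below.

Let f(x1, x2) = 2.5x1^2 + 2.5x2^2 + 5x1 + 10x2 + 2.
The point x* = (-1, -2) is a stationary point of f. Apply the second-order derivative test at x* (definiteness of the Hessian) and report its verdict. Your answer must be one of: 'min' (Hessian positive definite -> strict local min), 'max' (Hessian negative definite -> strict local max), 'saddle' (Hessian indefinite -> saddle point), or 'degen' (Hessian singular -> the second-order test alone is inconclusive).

Compute the Hessian H = grad^2 f:
  H = [[5, 0], [0, 5]]
Verify stationarity: grad f(x*) = H x* + g = (0, 0).
Eigenvalues of H: 5, 5.
Both eigenvalues > 0, so H is positive definite -> x* is a strict local min.

min


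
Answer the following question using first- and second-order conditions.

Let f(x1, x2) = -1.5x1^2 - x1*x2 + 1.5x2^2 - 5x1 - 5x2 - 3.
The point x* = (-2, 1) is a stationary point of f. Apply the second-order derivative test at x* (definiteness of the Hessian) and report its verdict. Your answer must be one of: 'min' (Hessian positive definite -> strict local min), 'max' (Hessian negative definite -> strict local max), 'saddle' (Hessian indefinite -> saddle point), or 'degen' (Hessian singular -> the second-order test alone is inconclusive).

Compute the Hessian H = grad^2 f:
  H = [[-3, -1], [-1, 3]]
Verify stationarity: grad f(x*) = H x* + g = (0, 0).
Eigenvalues of H: -3.1623, 3.1623.
Eigenvalues have mixed signs, so H is indefinite -> x* is a saddle point.

saddle


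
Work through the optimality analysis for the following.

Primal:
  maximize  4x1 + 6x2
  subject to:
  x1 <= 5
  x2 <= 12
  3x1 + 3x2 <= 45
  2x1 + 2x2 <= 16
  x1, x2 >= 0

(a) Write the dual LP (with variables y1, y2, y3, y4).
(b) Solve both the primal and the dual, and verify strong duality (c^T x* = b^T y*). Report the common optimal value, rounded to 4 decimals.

The standard primal-dual pair for 'max c^T x s.t. A x <= b, x >= 0' is:
  Dual:  min b^T y  s.t.  A^T y >= c,  y >= 0.

So the dual LP is:
  minimize  5y1 + 12y2 + 45y3 + 16y4
  subject to:
    y1 + 3y3 + 2y4 >= 4
    y2 + 3y3 + 2y4 >= 6
    y1, y2, y3, y4 >= 0

Solving the primal: x* = (0, 8).
  primal value c^T x* = 48.
Solving the dual: y* = (0, 0, 0, 3).
  dual value b^T y* = 48.
Strong duality: c^T x* = b^T y*. Confirmed.

48


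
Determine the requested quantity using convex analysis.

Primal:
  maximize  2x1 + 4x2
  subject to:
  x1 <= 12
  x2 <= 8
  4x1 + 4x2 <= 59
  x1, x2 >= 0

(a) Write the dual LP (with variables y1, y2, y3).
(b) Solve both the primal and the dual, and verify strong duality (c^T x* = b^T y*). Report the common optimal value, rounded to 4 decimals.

The standard primal-dual pair for 'max c^T x s.t. A x <= b, x >= 0' is:
  Dual:  min b^T y  s.t.  A^T y >= c,  y >= 0.

So the dual LP is:
  minimize  12y1 + 8y2 + 59y3
  subject to:
    y1 + 4y3 >= 2
    y2 + 4y3 >= 4
    y1, y2, y3 >= 0

Solving the primal: x* = (6.75, 8).
  primal value c^T x* = 45.5.
Solving the dual: y* = (0, 2, 0.5).
  dual value b^T y* = 45.5.
Strong duality: c^T x* = b^T y*. Confirmed.

45.5


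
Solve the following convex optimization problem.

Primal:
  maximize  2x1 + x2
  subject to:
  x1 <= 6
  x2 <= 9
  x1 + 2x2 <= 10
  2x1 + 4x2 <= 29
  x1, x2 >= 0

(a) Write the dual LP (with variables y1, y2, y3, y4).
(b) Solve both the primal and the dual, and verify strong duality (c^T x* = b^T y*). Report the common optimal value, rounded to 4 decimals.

The standard primal-dual pair for 'max c^T x s.t. A x <= b, x >= 0' is:
  Dual:  min b^T y  s.t.  A^T y >= c,  y >= 0.

So the dual LP is:
  minimize  6y1 + 9y2 + 10y3 + 29y4
  subject to:
    y1 + y3 + 2y4 >= 2
    y2 + 2y3 + 4y4 >= 1
    y1, y2, y3, y4 >= 0

Solving the primal: x* = (6, 2).
  primal value c^T x* = 14.
Solving the dual: y* = (1.5, 0, 0.5, 0).
  dual value b^T y* = 14.
Strong duality: c^T x* = b^T y*. Confirmed.

14


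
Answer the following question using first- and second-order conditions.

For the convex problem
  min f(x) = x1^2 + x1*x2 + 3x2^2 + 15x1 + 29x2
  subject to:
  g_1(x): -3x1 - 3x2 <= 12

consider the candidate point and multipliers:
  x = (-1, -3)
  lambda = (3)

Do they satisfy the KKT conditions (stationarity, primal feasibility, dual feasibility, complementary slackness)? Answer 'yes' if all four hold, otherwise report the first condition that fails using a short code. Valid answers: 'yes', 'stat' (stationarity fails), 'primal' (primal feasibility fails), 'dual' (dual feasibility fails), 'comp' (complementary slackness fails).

Gradient of f: grad f(x) = Q x + c = (10, 10)
Constraint values g_i(x) = a_i^T x - b_i:
  g_1((-1, -3)) = 0
Stationarity residual: grad f(x) + sum_i lambda_i a_i = (1, 1)
  -> stationarity FAILS
Primal feasibility (all g_i <= 0): OK
Dual feasibility (all lambda_i >= 0): OK
Complementary slackness (lambda_i * g_i(x) = 0 for all i): OK

Verdict: the first failing condition is stationarity -> stat.

stat


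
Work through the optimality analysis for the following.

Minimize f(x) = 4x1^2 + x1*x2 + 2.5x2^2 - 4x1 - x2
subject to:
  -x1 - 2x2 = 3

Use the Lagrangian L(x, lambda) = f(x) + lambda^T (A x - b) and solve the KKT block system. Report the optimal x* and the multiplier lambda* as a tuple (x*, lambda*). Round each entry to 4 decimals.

Form the Lagrangian:
  L(x, lambda) = (1/2) x^T Q x + c^T x + lambda^T (A x - b)
Stationarity (grad_x L = 0): Q x + c + A^T lambda = 0.
Primal feasibility: A x = b.

This gives the KKT block system:
  [ Q   A^T ] [ x     ]   [-c ]
  [ A    0  ] [ lambda ] = [ b ]

Solving the linear system:
  x*      = (0.1515, -1.5758)
  lambda* = (-4.3636)
  f(x*)   = 7.0303

x* = (0.1515, -1.5758), lambda* = (-4.3636)


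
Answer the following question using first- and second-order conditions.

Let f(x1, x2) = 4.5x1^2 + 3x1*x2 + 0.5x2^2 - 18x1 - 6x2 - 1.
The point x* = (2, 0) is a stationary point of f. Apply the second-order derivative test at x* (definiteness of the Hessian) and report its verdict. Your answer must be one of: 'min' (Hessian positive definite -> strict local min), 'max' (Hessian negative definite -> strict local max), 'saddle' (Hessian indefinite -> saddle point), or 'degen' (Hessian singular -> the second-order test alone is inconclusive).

Compute the Hessian H = grad^2 f:
  H = [[9, 3], [3, 1]]
Verify stationarity: grad f(x*) = H x* + g = (0, 0).
Eigenvalues of H: 0, 10.
H has a zero eigenvalue (singular; positive semidefinite but not definite), so H is neither positive definite, negative definite, nor indefinite. The second-order test alone is inconclusive -> degen.
(Indeed, f is constant along the null direction of H through x*, so x* is not a strict local extremum.)

degen


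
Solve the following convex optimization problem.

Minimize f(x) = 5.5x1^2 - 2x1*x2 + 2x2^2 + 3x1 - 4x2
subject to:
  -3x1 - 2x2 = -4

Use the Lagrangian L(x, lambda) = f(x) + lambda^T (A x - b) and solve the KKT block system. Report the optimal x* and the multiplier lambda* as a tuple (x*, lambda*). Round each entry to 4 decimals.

Form the Lagrangian:
  L(x, lambda) = (1/2) x^T Q x + c^T x + lambda^T (A x - b)
Stationarity (grad_x L = 0): Q x + c + A^T lambda = 0.
Primal feasibility: A x = b.

This gives the KKT block system:
  [ Q   A^T ] [ x     ]   [-c ]
  [ A    0  ] [ lambda ] = [ b ]

Solving the linear system:
  x*      = (0.2692, 1.5962)
  lambda* = (0.9231)
  f(x*)   = -0.9423

x* = (0.2692, 1.5962), lambda* = (0.9231)


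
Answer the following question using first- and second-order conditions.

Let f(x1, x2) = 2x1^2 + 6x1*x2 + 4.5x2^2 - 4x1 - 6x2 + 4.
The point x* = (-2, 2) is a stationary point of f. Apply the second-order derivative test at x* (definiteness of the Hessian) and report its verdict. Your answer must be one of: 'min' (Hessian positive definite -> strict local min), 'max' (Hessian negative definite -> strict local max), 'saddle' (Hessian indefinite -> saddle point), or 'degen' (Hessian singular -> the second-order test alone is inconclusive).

Compute the Hessian H = grad^2 f:
  H = [[4, 6], [6, 9]]
Verify stationarity: grad f(x*) = H x* + g = (0, 0).
Eigenvalues of H: 0, 13.
H has a zero eigenvalue (singular; positive semidefinite but not definite), so H is neither positive definite, negative definite, nor indefinite. The second-order test alone is inconclusive -> degen.
(Indeed, f is constant along the null direction of H through x*, so x* is not a strict local extremum.)

degen


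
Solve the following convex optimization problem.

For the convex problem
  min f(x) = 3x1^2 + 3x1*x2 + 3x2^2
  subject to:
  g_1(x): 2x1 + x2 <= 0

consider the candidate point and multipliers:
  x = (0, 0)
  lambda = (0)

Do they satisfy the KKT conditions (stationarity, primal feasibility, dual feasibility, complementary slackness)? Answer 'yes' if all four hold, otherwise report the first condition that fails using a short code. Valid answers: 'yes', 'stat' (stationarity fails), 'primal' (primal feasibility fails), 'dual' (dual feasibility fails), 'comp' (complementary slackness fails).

Gradient of f: grad f(x) = Q x + c = (0, 0)
Constraint values g_i(x) = a_i^T x - b_i:
  g_1((0, 0)) = 0
Stationarity residual: grad f(x) + sum_i lambda_i a_i = (0, 0)
  -> stationarity OK
Primal feasibility (all g_i <= 0): OK
Dual feasibility (all lambda_i >= 0): OK
Complementary slackness (lambda_i * g_i(x) = 0 for all i): OK

Verdict: yes, KKT holds.

yes


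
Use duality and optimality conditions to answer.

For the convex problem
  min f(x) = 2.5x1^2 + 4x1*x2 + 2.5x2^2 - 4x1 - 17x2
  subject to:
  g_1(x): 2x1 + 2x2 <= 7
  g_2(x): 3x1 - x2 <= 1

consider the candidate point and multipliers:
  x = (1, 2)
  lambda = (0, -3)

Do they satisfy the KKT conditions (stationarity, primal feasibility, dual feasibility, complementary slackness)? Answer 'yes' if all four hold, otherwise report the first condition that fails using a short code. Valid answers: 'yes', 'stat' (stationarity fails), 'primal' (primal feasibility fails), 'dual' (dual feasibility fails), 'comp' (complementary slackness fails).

Gradient of f: grad f(x) = Q x + c = (9, -3)
Constraint values g_i(x) = a_i^T x - b_i:
  g_1((1, 2)) = -1
  g_2((1, 2)) = 0
Stationarity residual: grad f(x) + sum_i lambda_i a_i = (0, 0)
  -> stationarity OK
Primal feasibility (all g_i <= 0): OK
Dual feasibility (all lambda_i >= 0): FAILS
Complementary slackness (lambda_i * g_i(x) = 0 for all i): OK

Verdict: the first failing condition is dual_feasibility -> dual.

dual


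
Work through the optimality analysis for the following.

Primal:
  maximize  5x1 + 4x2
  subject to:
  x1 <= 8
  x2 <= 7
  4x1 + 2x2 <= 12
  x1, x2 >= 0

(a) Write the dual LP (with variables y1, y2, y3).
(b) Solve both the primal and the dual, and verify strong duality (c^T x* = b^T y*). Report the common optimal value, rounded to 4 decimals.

The standard primal-dual pair for 'max c^T x s.t. A x <= b, x >= 0' is:
  Dual:  min b^T y  s.t.  A^T y >= c,  y >= 0.

So the dual LP is:
  minimize  8y1 + 7y2 + 12y3
  subject to:
    y1 + 4y3 >= 5
    y2 + 2y3 >= 4
    y1, y2, y3 >= 0

Solving the primal: x* = (0, 6).
  primal value c^T x* = 24.
Solving the dual: y* = (0, 0, 2).
  dual value b^T y* = 24.
Strong duality: c^T x* = b^T y*. Confirmed.

24


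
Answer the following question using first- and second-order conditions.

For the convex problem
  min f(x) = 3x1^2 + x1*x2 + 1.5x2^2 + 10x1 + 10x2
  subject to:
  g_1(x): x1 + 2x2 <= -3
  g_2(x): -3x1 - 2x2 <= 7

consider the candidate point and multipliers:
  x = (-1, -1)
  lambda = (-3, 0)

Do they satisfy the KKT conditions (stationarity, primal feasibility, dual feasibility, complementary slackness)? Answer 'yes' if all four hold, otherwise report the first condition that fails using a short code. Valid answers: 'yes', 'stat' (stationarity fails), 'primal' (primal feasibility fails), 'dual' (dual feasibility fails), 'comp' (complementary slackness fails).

Gradient of f: grad f(x) = Q x + c = (3, 6)
Constraint values g_i(x) = a_i^T x - b_i:
  g_1((-1, -1)) = 0
  g_2((-1, -1)) = -2
Stationarity residual: grad f(x) + sum_i lambda_i a_i = (0, 0)
  -> stationarity OK
Primal feasibility (all g_i <= 0): OK
Dual feasibility (all lambda_i >= 0): FAILS
Complementary slackness (lambda_i * g_i(x) = 0 for all i): OK

Verdict: the first failing condition is dual_feasibility -> dual.

dual


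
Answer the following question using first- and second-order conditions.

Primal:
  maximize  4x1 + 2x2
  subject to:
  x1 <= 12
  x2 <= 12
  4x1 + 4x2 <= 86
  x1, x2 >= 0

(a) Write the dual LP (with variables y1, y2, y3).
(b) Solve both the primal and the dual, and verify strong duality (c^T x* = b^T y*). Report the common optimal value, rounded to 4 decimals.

The standard primal-dual pair for 'max c^T x s.t. A x <= b, x >= 0' is:
  Dual:  min b^T y  s.t.  A^T y >= c,  y >= 0.

So the dual LP is:
  minimize  12y1 + 12y2 + 86y3
  subject to:
    y1 + 4y3 >= 4
    y2 + 4y3 >= 2
    y1, y2, y3 >= 0

Solving the primal: x* = (12, 9.5).
  primal value c^T x* = 67.
Solving the dual: y* = (2, 0, 0.5).
  dual value b^T y* = 67.
Strong duality: c^T x* = b^T y*. Confirmed.

67


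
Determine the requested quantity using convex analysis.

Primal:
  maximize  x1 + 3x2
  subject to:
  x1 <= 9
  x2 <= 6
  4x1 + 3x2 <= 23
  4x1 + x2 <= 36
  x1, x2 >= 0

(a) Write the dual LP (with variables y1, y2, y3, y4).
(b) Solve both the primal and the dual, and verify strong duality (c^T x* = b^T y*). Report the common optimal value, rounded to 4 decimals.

The standard primal-dual pair for 'max c^T x s.t. A x <= b, x >= 0' is:
  Dual:  min b^T y  s.t.  A^T y >= c,  y >= 0.

So the dual LP is:
  minimize  9y1 + 6y2 + 23y3 + 36y4
  subject to:
    y1 + 4y3 + 4y4 >= 1
    y2 + 3y3 + y4 >= 3
    y1, y2, y3, y4 >= 0

Solving the primal: x* = (1.25, 6).
  primal value c^T x* = 19.25.
Solving the dual: y* = (0, 2.25, 0.25, 0).
  dual value b^T y* = 19.25.
Strong duality: c^T x* = b^T y*. Confirmed.

19.25


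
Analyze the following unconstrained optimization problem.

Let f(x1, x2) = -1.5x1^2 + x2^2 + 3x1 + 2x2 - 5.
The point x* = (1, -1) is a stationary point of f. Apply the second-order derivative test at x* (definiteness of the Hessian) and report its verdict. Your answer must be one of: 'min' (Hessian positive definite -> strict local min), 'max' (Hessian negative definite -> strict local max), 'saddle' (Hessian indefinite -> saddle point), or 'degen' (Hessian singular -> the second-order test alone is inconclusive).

Compute the Hessian H = grad^2 f:
  H = [[-3, 0], [0, 2]]
Verify stationarity: grad f(x*) = H x* + g = (0, 0).
Eigenvalues of H: -3, 2.
Eigenvalues have mixed signs, so H is indefinite -> x* is a saddle point.

saddle


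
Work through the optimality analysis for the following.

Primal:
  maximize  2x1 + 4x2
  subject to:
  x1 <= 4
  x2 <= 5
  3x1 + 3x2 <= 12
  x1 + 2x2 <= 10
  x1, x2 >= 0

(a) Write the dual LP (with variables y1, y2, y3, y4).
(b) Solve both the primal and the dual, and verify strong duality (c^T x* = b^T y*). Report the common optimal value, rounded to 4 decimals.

The standard primal-dual pair for 'max c^T x s.t. A x <= b, x >= 0' is:
  Dual:  min b^T y  s.t.  A^T y >= c,  y >= 0.

So the dual LP is:
  minimize  4y1 + 5y2 + 12y3 + 10y4
  subject to:
    y1 + 3y3 + y4 >= 2
    y2 + 3y3 + 2y4 >= 4
    y1, y2, y3, y4 >= 0

Solving the primal: x* = (0, 4).
  primal value c^T x* = 16.
Solving the dual: y* = (0, 0, 1.3333, 0).
  dual value b^T y* = 16.
Strong duality: c^T x* = b^T y*. Confirmed.

16


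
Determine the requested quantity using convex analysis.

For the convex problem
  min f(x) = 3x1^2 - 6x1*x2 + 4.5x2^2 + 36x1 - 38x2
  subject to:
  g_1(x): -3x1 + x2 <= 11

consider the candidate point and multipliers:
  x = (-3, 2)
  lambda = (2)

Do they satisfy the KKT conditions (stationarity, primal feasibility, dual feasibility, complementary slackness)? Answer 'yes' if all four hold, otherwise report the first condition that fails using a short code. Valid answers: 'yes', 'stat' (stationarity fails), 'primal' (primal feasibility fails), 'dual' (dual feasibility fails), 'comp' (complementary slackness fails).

Gradient of f: grad f(x) = Q x + c = (6, -2)
Constraint values g_i(x) = a_i^T x - b_i:
  g_1((-3, 2)) = 0
Stationarity residual: grad f(x) + sum_i lambda_i a_i = (0, 0)
  -> stationarity OK
Primal feasibility (all g_i <= 0): OK
Dual feasibility (all lambda_i >= 0): OK
Complementary slackness (lambda_i * g_i(x) = 0 for all i): OK

Verdict: yes, KKT holds.

yes


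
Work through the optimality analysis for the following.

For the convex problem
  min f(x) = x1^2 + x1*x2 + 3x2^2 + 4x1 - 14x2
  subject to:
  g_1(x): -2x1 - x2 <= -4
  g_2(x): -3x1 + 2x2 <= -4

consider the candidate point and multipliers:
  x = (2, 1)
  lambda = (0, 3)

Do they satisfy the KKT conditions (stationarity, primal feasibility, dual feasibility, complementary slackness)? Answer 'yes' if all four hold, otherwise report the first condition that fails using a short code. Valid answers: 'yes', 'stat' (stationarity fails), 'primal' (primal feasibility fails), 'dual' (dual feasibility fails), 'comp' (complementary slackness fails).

Gradient of f: grad f(x) = Q x + c = (9, -6)
Constraint values g_i(x) = a_i^T x - b_i:
  g_1((2, 1)) = -1
  g_2((2, 1)) = 0
Stationarity residual: grad f(x) + sum_i lambda_i a_i = (0, 0)
  -> stationarity OK
Primal feasibility (all g_i <= 0): OK
Dual feasibility (all lambda_i >= 0): OK
Complementary slackness (lambda_i * g_i(x) = 0 for all i): OK

Verdict: yes, KKT holds.

yes


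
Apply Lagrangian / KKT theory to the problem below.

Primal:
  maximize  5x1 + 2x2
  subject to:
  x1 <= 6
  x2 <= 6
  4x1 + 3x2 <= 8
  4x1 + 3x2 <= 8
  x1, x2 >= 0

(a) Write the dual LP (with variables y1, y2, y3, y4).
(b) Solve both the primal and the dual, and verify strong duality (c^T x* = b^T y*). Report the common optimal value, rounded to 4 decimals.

The standard primal-dual pair for 'max c^T x s.t. A x <= b, x >= 0' is:
  Dual:  min b^T y  s.t.  A^T y >= c,  y >= 0.

So the dual LP is:
  minimize  6y1 + 6y2 + 8y3 + 8y4
  subject to:
    y1 + 4y3 + 4y4 >= 5
    y2 + 3y3 + 3y4 >= 2
    y1, y2, y3, y4 >= 0

Solving the primal: x* = (2, 0).
  primal value c^T x* = 10.
Solving the dual: y* = (0, 0, 1.25, 0).
  dual value b^T y* = 10.
Strong duality: c^T x* = b^T y*. Confirmed.

10


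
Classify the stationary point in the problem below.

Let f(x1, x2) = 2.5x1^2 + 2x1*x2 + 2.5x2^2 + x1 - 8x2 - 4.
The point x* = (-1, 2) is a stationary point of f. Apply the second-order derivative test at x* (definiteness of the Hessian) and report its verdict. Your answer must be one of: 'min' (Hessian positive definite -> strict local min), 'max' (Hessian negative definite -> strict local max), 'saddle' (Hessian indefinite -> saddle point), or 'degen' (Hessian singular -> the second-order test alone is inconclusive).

Compute the Hessian H = grad^2 f:
  H = [[5, 2], [2, 5]]
Verify stationarity: grad f(x*) = H x* + g = (0, 0).
Eigenvalues of H: 3, 7.
Both eigenvalues > 0, so H is positive definite -> x* is a strict local min.

min


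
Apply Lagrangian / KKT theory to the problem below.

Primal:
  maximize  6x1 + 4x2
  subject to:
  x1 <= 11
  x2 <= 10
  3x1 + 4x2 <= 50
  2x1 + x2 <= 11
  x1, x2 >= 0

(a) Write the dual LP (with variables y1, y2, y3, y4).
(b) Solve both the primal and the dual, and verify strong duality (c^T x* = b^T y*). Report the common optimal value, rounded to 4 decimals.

The standard primal-dual pair for 'max c^T x s.t. A x <= b, x >= 0' is:
  Dual:  min b^T y  s.t.  A^T y >= c,  y >= 0.

So the dual LP is:
  minimize  11y1 + 10y2 + 50y3 + 11y4
  subject to:
    y1 + 3y3 + 2y4 >= 6
    y2 + 4y3 + y4 >= 4
    y1, y2, y3, y4 >= 0

Solving the primal: x* = (0.5, 10).
  primal value c^T x* = 43.
Solving the dual: y* = (0, 1, 0, 3).
  dual value b^T y* = 43.
Strong duality: c^T x* = b^T y*. Confirmed.

43


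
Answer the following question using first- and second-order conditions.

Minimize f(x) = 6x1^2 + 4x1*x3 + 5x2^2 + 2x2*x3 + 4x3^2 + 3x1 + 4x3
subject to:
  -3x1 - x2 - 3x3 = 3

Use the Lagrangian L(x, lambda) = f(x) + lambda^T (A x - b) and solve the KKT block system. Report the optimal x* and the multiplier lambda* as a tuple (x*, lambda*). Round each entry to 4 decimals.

Form the Lagrangian:
  L(x, lambda) = (1/2) x^T Q x + c^T x + lambda^T (A x - b)
Stationarity (grad_x L = 0): Q x + c + A^T lambda = 0.
Primal feasibility: A x = b.

This gives the KKT block system:
  [ Q   A^T ] [ x     ]   [-c ]
  [ A    0  ] [ lambda ] = [ b ]

Solving the linear system:
  x*      = (-0.2471, 0.0525, -0.7704)
  lambda* = (-1.0156)
  f(x*)   = -0.3881

x* = (-0.2471, 0.0525, -0.7704), lambda* = (-1.0156)


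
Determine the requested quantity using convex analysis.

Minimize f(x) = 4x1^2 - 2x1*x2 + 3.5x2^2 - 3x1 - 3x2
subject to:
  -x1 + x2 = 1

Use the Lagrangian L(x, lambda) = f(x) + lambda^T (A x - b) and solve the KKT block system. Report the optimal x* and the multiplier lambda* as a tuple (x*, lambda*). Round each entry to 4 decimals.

Form the Lagrangian:
  L(x, lambda) = (1/2) x^T Q x + c^T x + lambda^T (A x - b)
Stationarity (grad_x L = 0): Q x + c + A^T lambda = 0.
Primal feasibility: A x = b.

This gives the KKT block system:
  [ Q   A^T ] [ x     ]   [-c ]
  [ A    0  ] [ lambda ] = [ b ]

Solving the linear system:
  x*      = (0.0909, 1.0909)
  lambda* = (-4.4545)
  f(x*)   = 0.4545

x* = (0.0909, 1.0909), lambda* = (-4.4545)


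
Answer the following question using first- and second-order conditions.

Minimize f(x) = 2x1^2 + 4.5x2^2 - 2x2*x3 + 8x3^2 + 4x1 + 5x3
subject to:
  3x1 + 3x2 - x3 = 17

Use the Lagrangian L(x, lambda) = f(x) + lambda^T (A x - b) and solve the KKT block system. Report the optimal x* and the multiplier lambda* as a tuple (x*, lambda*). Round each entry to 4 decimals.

Form the Lagrangian:
  L(x, lambda) = (1/2) x^T Q x + c^T x + lambda^T (A x - b)
Stationarity (grad_x L = 0): Q x + c + A^T lambda = 0.
Primal feasibility: A x = b.

This gives the KKT block system:
  [ Q   A^T ] [ x     ]   [-c ]
  [ A    0  ] [ lambda ] = [ b ]

Solving the linear system:
  x*      = (3.5806, 1.9353, -0.4523)
  lambda* = (-6.1075)
  f(x*)   = 57.9438

x* = (3.5806, 1.9353, -0.4523), lambda* = (-6.1075)


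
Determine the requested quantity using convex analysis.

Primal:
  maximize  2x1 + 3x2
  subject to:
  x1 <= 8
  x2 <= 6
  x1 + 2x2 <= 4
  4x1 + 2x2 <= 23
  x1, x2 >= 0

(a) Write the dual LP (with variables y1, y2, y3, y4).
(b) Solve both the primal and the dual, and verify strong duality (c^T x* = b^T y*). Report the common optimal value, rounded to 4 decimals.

The standard primal-dual pair for 'max c^T x s.t. A x <= b, x >= 0' is:
  Dual:  min b^T y  s.t.  A^T y >= c,  y >= 0.

So the dual LP is:
  minimize  8y1 + 6y2 + 4y3 + 23y4
  subject to:
    y1 + y3 + 4y4 >= 2
    y2 + 2y3 + 2y4 >= 3
    y1, y2, y3, y4 >= 0

Solving the primal: x* = (4, 0).
  primal value c^T x* = 8.
Solving the dual: y* = (0, 0, 2, 0).
  dual value b^T y* = 8.
Strong duality: c^T x* = b^T y*. Confirmed.

8
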